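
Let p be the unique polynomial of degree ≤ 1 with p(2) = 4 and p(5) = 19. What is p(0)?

-6

Using the Lagrange interpolation formula with nodes 2, 5:
  L_0(t) = (t - 5) / -3
  L_1(t) = (t - 2) / 3
Then p(t) = 4·L_0(t) + 19·L_1(t).
Expanding and collecting terms gives p(t) = 5t - 6.
Evaluating at t = 0: p(0) = -6.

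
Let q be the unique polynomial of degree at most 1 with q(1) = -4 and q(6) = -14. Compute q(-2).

2

Write q(t) = at + b. Substituting each data point gives a linear system:
  a + b = -4
  6a + b = -14
Solving the system yields a = -2, b = -2.
So q(t) = -2t - 2.
Then q(-2) = 2.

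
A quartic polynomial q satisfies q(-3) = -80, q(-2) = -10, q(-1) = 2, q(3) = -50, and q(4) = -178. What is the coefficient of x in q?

Write q(x) = ax^4 + bx^3 + cx^2 + dx + e. Substituting each data point gives a linear system:
  81a - 27b + 9c - 3d + e = -80
  16a - 8b + 4c - 2d + e = -10
  a - b + c - d + e = 2
  81a + 27b + 9c + 3d + e = -50
  256a + 64b + 16c + 4d + e = -178
Solving the system yields a = -1, b = 1, c = 2, d = -4, e = -2.
So q(x) = -x⁴ + x³ + 2x² - 4x - 2.
The coefficient of x is -4.

-4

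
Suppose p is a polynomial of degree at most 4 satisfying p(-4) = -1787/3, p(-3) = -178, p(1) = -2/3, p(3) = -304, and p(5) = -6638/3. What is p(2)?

-179/3

Using the Lagrange interpolation formula with nodes -4, -3, 1, 3, 5:
  L_0(n) = (n + 3)(n - 1)(n - 3)(n - 5) / 315
  L_1(n) = (n + 4)(n - 1)(n - 3)(n - 5) / -192
  L_2(n) = (n + 4)(n + 3)(n - 3)(n - 5) / 160
  L_3(n) = (n + 4)(n + 3)(n - 1)(n - 5) / -168
  L_4(n) = (n + 4)(n + 3)(n - 1)(n - 3) / 576
Then p(n) = -1787/3·L_0(n) - 178·L_1(n) - 2/3·L_2(n) - 304·L_3(n) - 6638/3·L_4(n).
Expanding and collecting terms gives p(n) = -3n^4 - 3n^3 + (1/3)n^2 + 6n - 1.
Evaluating at n = 2: p(2) = -179/3.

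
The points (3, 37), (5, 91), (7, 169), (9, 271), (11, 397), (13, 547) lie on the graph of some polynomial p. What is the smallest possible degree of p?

Forward differences of the values at x = 3, 5, 7, 9, 11, 13:
  p  : 37  91  169  271  397  547
  Δ  : 54  78  102  126  150
  Δ^2: 24  24  24  24
  Δ^3: 0  0  0
  Δ^4: 0  0
  Δ^5: 0
The second differences are constant (24) and nonzero, while all higher differences vanish, so the minimal degree is 2.

2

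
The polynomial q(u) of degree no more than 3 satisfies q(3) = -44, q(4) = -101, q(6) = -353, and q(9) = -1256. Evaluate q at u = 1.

Write q(u) = au^3 + bu^2 + cu + d. Substituting each data point gives a linear system:
  27a + 9b + 3c + d = -44
  64a + 16b + 4c + d = -101
  216a + 36b + 6c + d = -353
  729a + 81b + 9c + d = -1256
Solving the system yields a = -2, b = 3, c = -4, d = -5.
So q(u) = -2u^3 + 3u^2 - 4u - 5.
Then q(1) = -8.

-8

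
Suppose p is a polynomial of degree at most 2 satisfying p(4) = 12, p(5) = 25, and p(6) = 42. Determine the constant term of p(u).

0

Write p(u) = au^2 + bu + c. Substituting each data point gives a linear system:
  16a + 4b + c = 12
  25a + 5b + c = 25
  36a + 6b + c = 42
Solving the system yields a = 2, b = -5, c = 0.
So p(u) = 2u^2 - 5u.
The constant term is 0.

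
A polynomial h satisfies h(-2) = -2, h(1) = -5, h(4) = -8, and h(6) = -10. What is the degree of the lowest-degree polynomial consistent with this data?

1

Divided differences on the nodes -2, 1, 4, 6:
  order 0: -2  -5  -8  -10
  order 1: -1  -1  -1
  order 2: 0  0
  order 3: 0
The order-1 divided differences are all -1 (nonzero) and every higher order vanishes, so the data lies on a polynomial of degree exactly 1.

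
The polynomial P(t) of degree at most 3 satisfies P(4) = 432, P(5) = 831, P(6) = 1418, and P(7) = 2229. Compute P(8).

3300

Using the Lagrange interpolation formula with nodes 4, 5, 6, 7:
  L_0(t) = (t - 5)(t - 6)(t - 7) / -6
  L_1(t) = (t - 4)(t - 6)(t - 7) / 2
  L_2(t) = (t - 4)(t - 5)(t - 7) / -2
  L_3(t) = (t - 4)(t - 5)(t - 6) / 6
Then P(t) = 432·L_0(t) + 831·L_1(t) + 1418·L_2(t) + 2229·L_3(t).
Expanding and collecting terms gives P(t) = 6t³ + 4t² - 3t - 4.
Evaluating at t = 8: P(8) = 3300.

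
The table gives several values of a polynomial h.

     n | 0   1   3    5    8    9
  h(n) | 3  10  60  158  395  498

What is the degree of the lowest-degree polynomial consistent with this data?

2

Divided differences on the nodes 0, 1, 3, 5, 8, 9:
  order 0: 3  10  60  158  395  498
  order 1: 7  25  49  79  103
  order 2: 6  6  6  6
  order 3: 0  0  0
  order 4: 0  0
  order 5: 0
The order-2 divided differences are all 6 (nonzero) and every higher order vanishes, so the data lies on a polynomial of degree exactly 2.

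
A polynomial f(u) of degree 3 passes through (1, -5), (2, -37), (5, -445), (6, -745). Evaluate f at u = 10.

-3245

Using the Lagrange interpolation formula with nodes 1, 2, 5, 6:
  L_0(u) = (u - 2)(u - 5)(u - 6) / -20
  L_1(u) = (u - 1)(u - 5)(u - 6) / 12
  L_2(u) = (u - 1)(u - 2)(u - 6) / -12
  L_3(u) = (u - 1)(u - 2)(u - 5) / 20
Then f(u) = -5·L_0(u) - 37·L_1(u) - 445·L_2(u) - 745·L_3(u).
Expanding and collecting terms gives f(u) = -3u^3 - 2u^2 - 5u + 5.
Evaluating at u = 10: f(10) = -3245.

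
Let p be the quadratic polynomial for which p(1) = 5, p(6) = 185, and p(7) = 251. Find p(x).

Write p(x) = ax^2 + bx + c. Substituting each data point gives a linear system:
  a + b + c = 5
  36a + 6b + c = 185
  49a + 7b + c = 251
Solving the system yields a = 5, b = 1, c = -1.
So p(x) = 5x^2 + x - 1.
Check: p(7) = 251. ✓

p(x) = 5x^2 + x - 1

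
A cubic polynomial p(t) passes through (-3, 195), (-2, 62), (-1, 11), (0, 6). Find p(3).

Write p(t) = at^3 + bt^2 + ct + d. Substituting each data point gives a linear system:
  -27a + 9b - 3c + d = 195
  -8a + 4b - 2c + d = 62
  -a + b - c + d = 11
  d = 6
Solving the system yields a = -6, b = 5, c = 6, d = 6.
So p(t) = -6t³ + 5t² + 6t + 6.
Then p(3) = -93.

-93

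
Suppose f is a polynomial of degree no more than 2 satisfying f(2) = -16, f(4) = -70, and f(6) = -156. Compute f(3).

-39

Write f(u) = au^2 + bu + c. Substituting each data point gives a linear system:
  4a + 2b + c = -16
  16a + 4b + c = -70
  36a + 6b + c = -156
Solving the system yields a = -4, b = -3, c = 6.
So f(u) = -4u^2 - 3u + 6.
Then f(3) = -39.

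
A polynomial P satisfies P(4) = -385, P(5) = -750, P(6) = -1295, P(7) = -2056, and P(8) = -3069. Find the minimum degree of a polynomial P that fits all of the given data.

3

Forward differences of the values at s = 4, 5, 6, 7, 8:
  P  : -385  -750  -1295  -2056  -3069
  Δ  : -365  -545  -761  -1013
  Δ^2: -180  -216  -252
  Δ^3: -36  -36
  Δ^4: 0
The third differences are constant (-36) and nonzero, while all higher differences vanish, so the minimal degree is 3.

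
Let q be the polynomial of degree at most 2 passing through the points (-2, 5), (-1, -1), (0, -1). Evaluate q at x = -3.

17

Write q(x) = ax^2 + bx + c. Substituting each data point gives a linear system:
  4a - 2b + c = 5
  a - b + c = -1
  c = -1
Solving the system yields a = 3, b = 3, c = -1.
So q(x) = 3x^2 + 3x - 1.
Then q(-3) = 17.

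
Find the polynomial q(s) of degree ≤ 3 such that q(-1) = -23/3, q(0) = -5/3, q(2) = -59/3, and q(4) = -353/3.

Using the Lagrange interpolation formula with nodes -1, 0, 2, 4:
  L_0(s) = s(s - 2)(s - 4) / -15
  L_1(s) = (s + 1)(s - 2)(s - 4) / 8
  L_2(s) = (s + 1)s(s - 4) / -12
  L_3(s) = (s + 1)s(s - 2) / 40
Then q(s) = -23/3·L_0(s) - 5/3·L_1(s) - 59/3·L_2(s) - 353/3·L_3(s).
Expanding and collecting terms gives q(s) = -s^3 - 4s^2 + 3s - 5/3.
Check: q(4) = -353/3. ✓

q(s) = -s^3 - 4s^2 + 3s - 5/3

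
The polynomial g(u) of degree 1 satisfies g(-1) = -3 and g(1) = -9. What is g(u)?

g(u) = -3u - 6

Write g(u) = au + b. Substituting each data point gives a linear system:
  -a + b = -3
  a + b = -9
Solving the system yields a = -3, b = -6.
So g(u) = -3u - 6.
Check: g(-1) = -3. ✓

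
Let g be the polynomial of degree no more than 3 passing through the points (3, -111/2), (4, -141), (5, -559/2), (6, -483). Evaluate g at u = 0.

Write g(u) = au^3 + bu^2 + cu + d. Substituting each data point gives a linear system:
  27a + 9b + 3c + d = -111/2
  64a + 16b + 4c + d = -141
  125a + 25b + 5c + d = -559/2
  216a + 36b + 6c + d = -483
Solving the system yields a = -2, b = -5/2, c = 6, d = 3.
So g(u) = -2u^3 - (5/2)u^2 + 6u + 3.
Then g(0) = 3.

3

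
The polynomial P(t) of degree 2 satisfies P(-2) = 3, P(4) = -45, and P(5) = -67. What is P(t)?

P(t) = -2t^2 - 4t + 3

Write P(t) = at^2 + bt + c. Substituting each data point gives a linear system:
  4a - 2b + c = 3
  16a + 4b + c = -45
  25a + 5b + c = -67
Solving the system yields a = -2, b = -4, c = 3.
So P(t) = -2t^2 - 4t + 3.
Check: P(-2) = 3. ✓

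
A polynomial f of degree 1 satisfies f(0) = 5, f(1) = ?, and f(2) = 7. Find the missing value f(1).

The 2 known points determine the degree-1 polynomial uniquely.
Write f(n) = an + b. Substituting each data point gives a linear system:
  b = 5
  2a + b = 7
Solving the system yields a = 1, b = 5.
So f(n) = n + 5.
Then f(1) = 6.

6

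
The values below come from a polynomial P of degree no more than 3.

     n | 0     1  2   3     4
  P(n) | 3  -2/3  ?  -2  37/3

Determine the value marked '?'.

-13/3

The 4 known points determine the degree-3 polynomial uniquely.
Write P(n) = an^3 + bn^2 + cn + d. Substituting each data point gives a linear system:
  d = 3
  a + b + c + d = -2/3
  27a + 9b + 3c + d = -2
  64a + 16b + 4c + d = 37/3
Solving the system yields a = 1, b = -3, c = -5/3, d = 3.
So P(n) = n^3 - 3n^2 - (5/3)n + 3.
Then P(2) = -13/3.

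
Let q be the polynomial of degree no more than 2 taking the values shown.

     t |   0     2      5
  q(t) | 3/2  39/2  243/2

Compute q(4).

Using the Lagrange interpolation formula with nodes 0, 2, 5:
  L_0(t) = (t - 2)(t - 5) / 10
  L_1(t) = t(t - 5) / -6
  L_2(t) = t(t - 2) / 15
Then q(t) = 3/2·L_0(t) + 39/2·L_1(t) + 243/2·L_2(t).
Expanding and collecting terms gives q(t) = 5t^2 - t + 3/2.
Evaluating at t = 4: q(4) = 155/2.

155/2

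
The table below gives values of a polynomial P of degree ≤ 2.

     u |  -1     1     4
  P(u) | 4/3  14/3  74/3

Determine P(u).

P(u) = u^2 + (5/3)u + 2

Using the Lagrange interpolation formula with nodes -1, 1, 4:
  L_0(u) = (u - 1)(u - 4) / 10
  L_1(u) = (u + 1)(u - 4) / -6
  L_2(u) = (u + 1)(u - 1) / 15
Then P(u) = 4/3·L_0(u) + 14/3·L_1(u) + 74/3·L_2(u).
Expanding and collecting terms gives P(u) = u² + (5/3)u + 2.
Check: P(4) = 74/3. ✓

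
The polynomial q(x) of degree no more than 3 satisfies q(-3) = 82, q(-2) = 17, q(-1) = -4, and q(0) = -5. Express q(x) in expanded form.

q(x) = -4x^3 - 2x^2 + x - 5

Write q(x) = ax^3 + bx^2 + cx + d. Substituting each data point gives a linear system:
  -27a + 9b - 3c + d = 82
  -8a + 4b - 2c + d = 17
  -a + b - c + d = -4
  d = -5
Solving the system yields a = -4, b = -2, c = 1, d = -5.
So q(x) = -4x³ - 2x² + x - 5.
Check: q(-1) = -4. ✓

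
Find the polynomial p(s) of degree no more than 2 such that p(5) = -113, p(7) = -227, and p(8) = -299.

Write p(s) = as^2 + bs + c. Substituting each data point gives a linear system:
  25a + 5b + c = -113
  49a + 7b + c = -227
  64a + 8b + c = -299
Solving the system yields a = -5, b = 3, c = -3.
So p(s) = -5s² + 3s - 3.
Check: p(5) = -113. ✓

p(s) = -5s^2 + 3s - 3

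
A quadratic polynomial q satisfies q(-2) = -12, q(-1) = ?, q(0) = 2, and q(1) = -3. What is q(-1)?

-1

On equispaced nodes a degree-2 polynomial has vanishing third forward difference, so
  - q(-2) + 3·q(-1) - 3·q(0) + q(1) = 0.
Substituting the known values and solving for q(-1):
  3·q(-1) = -3
  q(-1) = -1.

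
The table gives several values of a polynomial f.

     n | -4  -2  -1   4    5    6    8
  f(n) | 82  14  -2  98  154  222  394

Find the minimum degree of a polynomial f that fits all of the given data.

2

Divided differences on the nodes -4, -2, -1, 4, 5, 6, 8:
  order 0: 82  14  -2  98  154  222  394
  order 1: -34  -16  20  56  68  86
  order 2: 6  6  6  6  6
  order 3: 0  0  0  0
  order 4: 0  0  0
  order 5: 0  0
  order 6: 0
The order-2 divided differences are all 6 (nonzero) and every higher order vanishes, so the data lies on a polynomial of degree exactly 2.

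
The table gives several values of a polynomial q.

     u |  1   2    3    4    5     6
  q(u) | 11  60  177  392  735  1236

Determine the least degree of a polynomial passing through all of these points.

Forward differences of the values at u = 1, 2, 3, 4, 5, 6:
  q  : 11  60  177  392  735  1236
  Δ  : 49  117  215  343  501
  Δ^2: 68  98  128  158
  Δ^3: 30  30  30
  Δ^4: 0  0
  Δ^5: 0
The third differences are constant (30) and nonzero, while all higher differences vanish, so the minimal degree is 3.

3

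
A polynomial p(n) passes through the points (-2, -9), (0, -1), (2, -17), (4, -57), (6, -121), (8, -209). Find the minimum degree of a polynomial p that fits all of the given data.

Forward differences of the values at n = -2, 0, 2, 4, 6, 8:
  p  : -9  -1  -17  -57  -121  -209
  Δ  : 8  -16  -40  -64  -88
  Δ^2: -24  -24  -24  -24
  Δ^3: 0  0  0
  Δ^4: 0  0
  Δ^5: 0
The second differences are constant (-24) and nonzero, while all higher differences vanish, so the minimal degree is 2.

2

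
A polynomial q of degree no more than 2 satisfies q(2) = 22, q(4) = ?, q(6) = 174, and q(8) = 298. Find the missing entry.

82

The 3 known points determine the degree-2 polynomial uniquely.
Write q(n) = an^2 + bn + c. Substituting each data point gives a linear system:
  4a + 2b + c = 22
  36a + 6b + c = 174
  64a + 8b + c = 298
Solving the system yields a = 4, b = 6, c = -6.
So q(n) = 4n² + 6n - 6.
Then q(4) = 82.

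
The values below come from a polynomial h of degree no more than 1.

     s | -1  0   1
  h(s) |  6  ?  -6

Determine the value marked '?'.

0

The 2 known points determine the degree-1 polynomial uniquely.
Write h(s) = as + b. Substituting each data point gives a linear system:
  -a + b = 6
  a + b = -6
Solving the system yields a = -6, b = 0.
So h(s) = -6s.
Then h(0) = 0.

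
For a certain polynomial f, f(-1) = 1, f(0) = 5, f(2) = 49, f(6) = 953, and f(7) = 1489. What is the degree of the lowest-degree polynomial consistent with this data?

Divided differences on the nodes -1, 0, 2, 6, 7:
  order 0: 1  5  49  953  1489
  order 1: 4  22  226  536
  order 2: 6  34  62
  order 3: 4  4
  order 4: 0
The order-3 divided differences are all 4 (nonzero) and every higher order vanishes, so the data lies on a polynomial of degree exactly 3.

3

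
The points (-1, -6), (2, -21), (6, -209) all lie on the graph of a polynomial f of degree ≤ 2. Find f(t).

Write f(t) = at^2 + bt + c. Substituting each data point gives a linear system:
  a - b + c = -6
  4a + 2b + c = -21
  36a + 6b + c = -209
Solving the system yields a = -6, b = 1, c = 1.
So f(t) = -6t^2 + t + 1.
Check: f(2) = -21. ✓

f(t) = -6t^2 + t + 1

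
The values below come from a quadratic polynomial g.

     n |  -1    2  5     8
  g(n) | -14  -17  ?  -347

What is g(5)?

-128

The 3 known points determine the degree-2 polynomial uniquely.
Write g(n) = an^2 + bn + c. Substituting each data point gives a linear system:
  a - b + c = -14
  4a + 2b + c = -17
  64a + 8b + c = -347
Solving the system yields a = -6, b = 5, c = -3.
So g(n) = -6n^2 + 5n - 3.
Then g(5) = -128.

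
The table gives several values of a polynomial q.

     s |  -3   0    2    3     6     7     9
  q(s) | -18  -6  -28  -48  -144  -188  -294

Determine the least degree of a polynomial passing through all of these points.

2

Divided differences on the nodes -3, 0, 2, 3, 6, 7, 9:
  order 0: -18  -6  -28  -48  -144  -188  -294
  order 1: 4  -11  -20  -32  -44  -53
  order 2: -3  -3  -3  -3  -3
  order 3: 0  0  0  0
  order 4: 0  0  0
  order 5: 0  0
  order 6: 0
The order-2 divided differences are all -3 (nonzero) and every higher order vanishes, so the data lies on a polynomial of degree exactly 2.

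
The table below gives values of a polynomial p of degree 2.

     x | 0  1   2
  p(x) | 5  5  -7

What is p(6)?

-175

Write p(x) = ax^2 + bx + c. Substituting each data point gives a linear system:
  c = 5
  a + b + c = 5
  4a + 2b + c = -7
Solving the system yields a = -6, b = 6, c = 5.
So p(x) = -6x² + 6x + 5.
Then p(6) = -175.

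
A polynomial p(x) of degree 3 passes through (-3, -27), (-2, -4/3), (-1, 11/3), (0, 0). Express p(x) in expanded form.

p(x) = 2x^3 + (5/3)x^2 - 4x

Write p(x) = ax^3 + bx^2 + cx + d. Substituting each data point gives a linear system:
  -27a + 9b - 3c + d = -27
  -8a + 4b - 2c + d = -4/3
  -a + b - c + d = 11/3
  d = 0
Solving the system yields a = 2, b = 5/3, c = -4, d = 0.
So p(x) = 2x³ + (5/3)x² - 4x.
Check: p(-2) = -4/3. ✓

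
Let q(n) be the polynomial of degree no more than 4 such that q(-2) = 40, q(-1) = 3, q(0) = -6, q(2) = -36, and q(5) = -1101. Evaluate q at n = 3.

-165

Using the Lagrange interpolation formula with nodes -2, -1, 0, 2, 5:
  L_0(n) = (n + 1)n(n - 2)(n - 5) / 56
  L_1(n) = (n + 2)n(n - 2)(n - 5) / -18
  L_2(n) = (n + 2)(n + 1)(n - 2)(n - 5) / 20
  L_3(n) = (n + 2)(n + 1)n(n - 5) / -72
  L_4(n) = (n + 2)(n + 1)n(n - 2) / 630
Then q(n) = 40·L_0(n) + 3·L_1(n) - 6·L_2(n) - 36·L_3(n) - 1101·L_4(n).
Expanding and collecting terms gives q(n) = -n⁴ - 5n³ + 6n² + n - 6.
Evaluating at n = 3: q(3) = -165.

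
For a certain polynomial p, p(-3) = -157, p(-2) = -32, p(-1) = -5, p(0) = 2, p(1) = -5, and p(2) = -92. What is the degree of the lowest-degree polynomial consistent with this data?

4

Forward differences of the values at n = -3, -2, -1, 0, 1, 2:
  p  : -157  -32  -5  2  -5  -92
  Δ  : 125  27  7  -7  -87
  Δ^2: -98  -20  -14  -80
  Δ^3: 78  6  -66
  Δ^4: -72  -72
  Δ^5: 0
The fourth differences are constant (-72) and nonzero, while all higher differences vanish, so the minimal degree is 4.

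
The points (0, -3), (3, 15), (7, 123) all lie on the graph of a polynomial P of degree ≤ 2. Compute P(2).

Using the Lagrange interpolation formula with nodes 0, 3, 7:
  L_0(s) = (s - 3)(s - 7) / 21
  L_1(s) = s(s - 7) / -12
  L_2(s) = s(s - 3) / 28
Then P(s) = -3·L_0(s) + 15·L_1(s) + 123·L_2(s).
Expanding and collecting terms gives P(s) = 3s^2 - 3s - 3.
Evaluating at s = 2: P(2) = 3.

3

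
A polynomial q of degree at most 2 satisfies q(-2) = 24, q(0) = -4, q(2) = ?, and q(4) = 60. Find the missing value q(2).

8

On equispaced nodes a degree-2 polynomial has vanishing third forward difference, so
  - q(-2) + 3·q(0) - 3·q(2) + q(4) = 0.
Substituting the known values and solving for q(2):
  -3·q(2) = -24
  q(2) = 8.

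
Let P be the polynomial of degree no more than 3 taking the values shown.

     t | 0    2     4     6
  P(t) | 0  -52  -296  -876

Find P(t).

P(t) = -3t^3 - 6t^2 - 2t

Using the Lagrange interpolation formula with nodes 0, 2, 4, 6:
  L_0(t) = (t - 2)(t - 4)(t - 6) / -48
  L_1(t) = t(t - 4)(t - 6) / 16
  L_2(t) = t(t - 2)(t - 6) / -16
  L_3(t) = t(t - 2)(t - 4) / 48
Then P(t) = 0·L_0(t) - 52·L_1(t) - 296·L_2(t) - 876·L_3(t).
Expanding and collecting terms gives P(t) = -3t^3 - 6t^2 - 2t.
Check: P(2) = -52. ✓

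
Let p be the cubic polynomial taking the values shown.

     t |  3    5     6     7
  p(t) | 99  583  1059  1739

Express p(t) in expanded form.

Using the Lagrange interpolation formula with nodes 3, 5, 6, 7:
  L_0(t) = (t - 5)(t - 6)(t - 7) / -24
  L_1(t) = (t - 3)(t - 6)(t - 7) / 4
  L_2(t) = (t - 3)(t - 5)(t - 7) / -3
  L_3(t) = (t - 3)(t - 5)(t - 6) / 8
Then p(t) = 99·L_0(t) + 583·L_1(t) + 1059·L_2(t) + 1739·L_3(t).
Expanding and collecting terms gives p(t) = 6t^3 - 6t^2 - 4t + 3.
Check: p(6) = 1059. ✓

p(t) = 6t^3 - 6t^2 - 4t + 3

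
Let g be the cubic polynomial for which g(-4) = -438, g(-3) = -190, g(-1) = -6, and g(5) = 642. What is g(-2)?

-58

Using the Lagrange interpolation formula with nodes -4, -3, -1, 5:
  L_0(t) = (t + 3)(t + 1)(t - 5) / -27
  L_1(t) = (t + 4)(t + 1)(t - 5) / 16
  L_2(t) = (t + 4)(t + 3)(t - 5) / -36
  L_3(t) = (t + 4)(t + 3)(t + 1) / 432
Then g(t) = -438·L_0(t) - 190·L_1(t) - 6·L_2(t) + 642·L_3(t).
Expanding and collecting terms gives g(t) = 6t^3 - 4t^2 - 2t + 2.
Evaluating at t = -2: g(-2) = -58.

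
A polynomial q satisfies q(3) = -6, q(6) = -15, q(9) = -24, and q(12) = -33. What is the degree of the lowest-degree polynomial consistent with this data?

Forward differences of the values at n = 3, 6, 9, 12:
  q  : -6  -15  -24  -33
  Δ  : -9  -9  -9
  Δ^2: 0  0
  Δ^3: 0
The first differences are constant (-9) and nonzero, while all higher differences vanish, so the minimal degree is 1.

1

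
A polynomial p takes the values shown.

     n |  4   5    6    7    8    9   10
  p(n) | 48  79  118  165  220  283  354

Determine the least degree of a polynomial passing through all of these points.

Forward differences of the values at n = 4, 5, 6, 7, 8, 9, 10:
  p  : 48  79  118  165  220  283  354
  Δ  : 31  39  47  55  63  71
  Δ^2: 8  8  8  8  8
  Δ^3: 0  0  0  0
  Δ^4: 0  0  0
  Δ^5: 0  0
  Δ^6: 0
The second differences are constant (8) and nonzero, while all higher differences vanish, so the minimal degree is 2.

2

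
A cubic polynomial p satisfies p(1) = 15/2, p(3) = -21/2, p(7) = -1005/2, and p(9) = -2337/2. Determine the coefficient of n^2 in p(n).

3

Write p(n) = an^3 + bn^2 + cn + d. Substituting each data point gives a linear system:
  a + b + c + d = 15/2
  27a + 9b + 3c + d = -21/2
  343a + 49b + 7c + d = -1005/2
  729a + 81b + 9c + d = -2337/2
Solving the system yields a = -2, b = 3, c = 5, d = 3/2.
So p(n) = -2n³ + 3n² + 5n + 3/2.
The coefficient of n^2 is 3.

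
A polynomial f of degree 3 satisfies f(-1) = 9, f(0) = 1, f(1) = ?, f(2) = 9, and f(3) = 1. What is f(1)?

5

The 4 known points determine the degree-3 polynomial uniquely.
Write f(n) = an^3 + bn^2 + cn + d. Substituting each data point gives a linear system:
  -a + b - c + d = 9
  d = 1
  8a + 4b + 2c + d = 9
  27a + 9b + 3c + d = 1
Solving the system yields a = -2, b = 6, c = 0, d = 1.
So f(n) = -2n^3 + 6n^2 + 1.
Then f(1) = 5.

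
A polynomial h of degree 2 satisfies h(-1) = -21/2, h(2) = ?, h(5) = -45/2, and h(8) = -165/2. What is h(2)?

3/2

On equispaced nodes a degree-2 polynomial has vanishing third forward difference, so
  - h(-1) + 3·h(2) - 3·h(5) + h(8) = 0.
Substituting the known values and solving for h(2):
  3·h(2) = 9/2
  h(2) = 3/2.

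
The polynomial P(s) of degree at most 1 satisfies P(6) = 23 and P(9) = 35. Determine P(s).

P(s) = 4s - 1

Write P(s) = as + b. Substituting each data point gives a linear system:
  6a + b = 23
  9a + b = 35
Solving the system yields a = 4, b = -1.
So P(s) = 4s - 1.
Check: P(6) = 23. ✓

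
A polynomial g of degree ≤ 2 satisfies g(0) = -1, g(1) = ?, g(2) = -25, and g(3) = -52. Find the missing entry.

On equispaced nodes a degree-2 polynomial has vanishing third forward difference, so
  - g(0) + 3·g(1) - 3·g(2) + g(3) = 0.
Substituting the known values and solving for g(1):
  3·g(1) = -24
  g(1) = -8.

-8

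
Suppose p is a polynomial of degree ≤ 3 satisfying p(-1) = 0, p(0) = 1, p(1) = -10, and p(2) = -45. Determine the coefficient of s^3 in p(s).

Write p(s) = as^3 + bs^2 + cs + d. Substituting each data point gives a linear system:
  -a + b - c + d = 0
  d = 1
  a + b + c + d = -10
  8a + 4b + 2c + d = -45
Solving the system yields a = -2, b = -6, c = -3, d = 1.
So p(s) = -2s^3 - 6s^2 - 3s + 1.
The leading coefficient is -2.

-2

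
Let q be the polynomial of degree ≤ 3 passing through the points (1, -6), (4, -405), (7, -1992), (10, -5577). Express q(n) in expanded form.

Write q(n) = an^3 + bn^2 + cn + d. Substituting each data point gives a linear system:
  a + b + c + d = -6
  64a + 16b + 4c + d = -405
  343a + 49b + 7c + d = -1992
  1000a + 100b + 10c + d = -5577
Solving the system yields a = -5, b = -6, c = 2, d = 3.
So q(n) = -5n^3 - 6n^2 + 2n + 3.
Check: q(10) = -5577. ✓

q(n) = -5n^3 - 6n^2 + 2n + 3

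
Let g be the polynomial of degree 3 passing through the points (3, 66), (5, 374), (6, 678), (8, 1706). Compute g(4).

178

Using the Lagrange interpolation formula with nodes 3, 5, 6, 8:
  L_0(u) = (u - 5)(u - 6)(u - 8) / -30
  L_1(u) = (u - 3)(u - 6)(u - 8) / 6
  L_2(u) = (u - 3)(u - 5)(u - 8) / -6
  L_3(u) = (u - 3)(u - 5)(u - 6) / 30
Then g(u) = 66·L_0(u) + 374·L_1(u) + 678·L_2(u) + 1706·L_3(u).
Expanding and collecting terms gives g(u) = 4u^3 - 6u^2 + 6u - 6.
Evaluating at u = 4: g(4) = 178.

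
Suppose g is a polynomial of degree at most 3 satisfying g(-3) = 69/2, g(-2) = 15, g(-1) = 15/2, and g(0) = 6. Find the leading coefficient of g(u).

Write g(u) = au^3 + bu^2 + cu + d. Substituting each data point gives a linear system:
  -27a + 9b - 3c + d = 69/2
  -8a + 4b - 2c + d = 15
  -a + b - c + d = 15/2
  d = 6
Solving the system yields a = -1, b = 0, c = -1/2, d = 6.
So g(u) = -u^3 - (1/2)u + 6.
The leading coefficient is -1.

-1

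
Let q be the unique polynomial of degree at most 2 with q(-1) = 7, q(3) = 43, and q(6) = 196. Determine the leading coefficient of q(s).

Write q(s) = as^2 + bs + c. Substituting each data point gives a linear system:
  a - b + c = 7
  9a + 3b + c = 43
  36a + 6b + c = 196
Solving the system yields a = 6, b = -3, c = -2.
So q(s) = 6s^2 - 3s - 2.
The leading coefficient is 6.

6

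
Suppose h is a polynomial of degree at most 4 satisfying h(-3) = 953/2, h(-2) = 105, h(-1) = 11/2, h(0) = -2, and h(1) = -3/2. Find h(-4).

Using the Lagrange interpolation formula with nodes -3, -2, -1, 0, 1:
  L_0(n) = (n + 2)(n + 1)n(n - 1) / 24
  L_1(n) = (n + 3)(n + 1)n(n - 1) / -6
  L_2(n) = (n + 3)(n + 2)n(n - 1) / 4
  L_3(n) = (n + 3)(n + 2)(n + 1)(n - 1) / -6
  L_4(n) = (n + 3)(n + 2)(n + 1)n / 24
Then h(n) = 953/2·L_0(n) + 105·L_1(n) + 11/2·L_2(n) - 2·L_3(n) - 3/2·L_4(n).
Expanding and collecting terms gives h(n) = 4n^4 - 6n^3 + (5/2)n - 2.
Evaluating at n = -4: h(-4) = 1396.

1396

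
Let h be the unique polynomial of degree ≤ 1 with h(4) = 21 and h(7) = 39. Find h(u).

h(u) = 6u - 3

Using the Lagrange interpolation formula with nodes 4, 7:
  L_0(u) = (u - 7) / -3
  L_1(u) = (u - 4) / 3
Then h(u) = 21·L_0(u) + 39·L_1(u).
Expanding and collecting terms gives h(u) = 6u - 3.
Check: h(7) = 39. ✓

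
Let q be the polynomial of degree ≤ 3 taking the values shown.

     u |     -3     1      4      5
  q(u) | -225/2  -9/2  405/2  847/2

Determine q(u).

Write q(u) = au^3 + bu^2 + cu + d. Substituting each data point gives a linear system:
  -27a + 9b - 3c + d = -225/2
  a + b + c + d = -9/2
  64a + 16b + 4c + d = 405/2
  125a + 25b + 5c + d = 847/2
Solving the system yields a = 4, b = -2, c = -5, d = -3/2.
So q(u) = 4u³ - 2u² - 5u - 3/2.
Check: q(5) = 847/2. ✓

q(u) = 4u^3 - 2u^2 - 5u - 3/2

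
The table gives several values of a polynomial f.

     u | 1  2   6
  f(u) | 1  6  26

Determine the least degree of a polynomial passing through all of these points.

1

Divided differences on the nodes 1, 2, 6:
  order 0: 1  6  26
  order 1: 5  5
  order 2: 0
The order-1 divided differences are all 5 (nonzero) and every higher order vanishes, so the data lies on a polynomial of degree exactly 1.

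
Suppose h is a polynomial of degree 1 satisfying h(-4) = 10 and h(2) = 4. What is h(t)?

h(t) = -t + 6

Write h(t) = at + b. Substituting each data point gives a linear system:
  -4a + b = 10
  2a + b = 4
Solving the system yields a = -1, b = 6.
So h(t) = -t + 6.
Check: h(2) = 4. ✓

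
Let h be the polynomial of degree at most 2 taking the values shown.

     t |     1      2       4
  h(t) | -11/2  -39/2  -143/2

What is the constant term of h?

Write h(t) = at^2 + bt + c. Substituting each data point gives a linear system:
  a + b + c = -11/2
  4a + 2b + c = -39/2
  16a + 4b + c = -143/2
Solving the system yields a = -4, b = -2, c = 1/2.
So h(t) = -4t² - 2t + 1/2.
The constant term is 1/2.

1/2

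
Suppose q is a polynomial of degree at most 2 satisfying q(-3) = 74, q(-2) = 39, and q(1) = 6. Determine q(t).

q(t) = 6t^2 - 5t + 5

Write q(t) = at^2 + bt + c. Substituting each data point gives a linear system:
  9a - 3b + c = 74
  4a - 2b + c = 39
  a + b + c = 6
Solving the system yields a = 6, b = -5, c = 5.
So q(t) = 6t^2 - 5t + 5.
Check: q(1) = 6. ✓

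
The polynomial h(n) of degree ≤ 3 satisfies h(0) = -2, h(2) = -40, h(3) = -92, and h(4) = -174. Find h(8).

-922

Using the Lagrange interpolation formula with nodes 0, 2, 3, 4:
  L_0(n) = (n - 2)(n - 3)(n - 4) / -24
  L_1(n) = n(n - 3)(n - 4) / 4
  L_2(n) = n(n - 2)(n - 4) / -3
  L_3(n) = n(n - 2)(n - 3) / 8
Then h(n) = -2·L_0(n) - 40·L_1(n) - 92·L_2(n) - 174·L_3(n).
Expanding and collecting terms gives h(n) = -n^3 - 6n^2 - 3n - 2.
Evaluating at n = 8: h(8) = -922.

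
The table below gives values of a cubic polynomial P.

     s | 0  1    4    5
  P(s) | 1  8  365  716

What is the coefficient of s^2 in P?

-2

Write P(s) = as^3 + bs^2 + cs + d. Substituting each data point gives a linear system:
  d = 1
  a + b + c + d = 8
  64a + 16b + 4c + d = 365
  125a + 25b + 5c + d = 716
Solving the system yields a = 6, b = -2, c = 3, d = 1.
So P(s) = 6s^3 - 2s^2 + 3s + 1.
The coefficient of s^2 is -2.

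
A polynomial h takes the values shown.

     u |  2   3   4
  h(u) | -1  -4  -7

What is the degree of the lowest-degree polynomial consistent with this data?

1

Forward differences of the values at u = 2, 3, 4:
  h  : -1  -4  -7
  Δ  : -3  -3
  Δ^2: 0
The first differences are constant (-3) and nonzero, while all higher differences vanish, so the minimal degree is 1.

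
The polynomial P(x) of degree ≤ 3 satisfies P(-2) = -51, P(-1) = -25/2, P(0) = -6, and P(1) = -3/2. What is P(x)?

Write P(x) = ax^3 + bx^2 + cx + d. Substituting each data point gives a linear system:
  -8a + 4b - 2c + d = -51
  -a + b - c + d = -25/2
  d = -6
  a + b + c + d = -3/2
Solving the system yields a = 5, b = -1, c = 1/2, d = -6.
So P(x) = 5x³ - x² + (1/2)x - 6.
Check: P(1) = -3/2. ✓

P(x) = 5x^3 - x^2 + (1/2)x - 6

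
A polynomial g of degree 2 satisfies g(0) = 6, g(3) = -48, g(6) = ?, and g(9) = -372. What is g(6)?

On equispaced nodes a degree-2 polynomial has vanishing third forward difference, so
  - g(0) + 3·g(3) - 3·g(6) + g(9) = 0.
Substituting the known values and solving for g(6):
  -3·g(6) = 522
  g(6) = -174.

-174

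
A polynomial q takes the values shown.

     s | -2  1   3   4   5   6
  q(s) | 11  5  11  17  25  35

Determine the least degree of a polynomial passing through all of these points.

2

Divided differences on the nodes -2, 1, 3, 4, 5, 6:
  order 0: 11  5  11  17  25  35
  order 1: -2  3  6  8  10
  order 2: 1  1  1  1
  order 3: 0  0  0
  order 4: 0  0
  order 5: 0
The order-2 divided differences are all 1 (nonzero) and every higher order vanishes, so the data lies on a polynomial of degree exactly 2.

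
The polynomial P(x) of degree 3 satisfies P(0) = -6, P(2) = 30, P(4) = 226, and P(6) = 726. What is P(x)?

P(x) = 3x^3 + 2x^2 + 2x - 6

Write P(x) = ax^3 + bx^2 + cx + d. Substituting each data point gives a linear system:
  d = -6
  8a + 4b + 2c + d = 30
  64a + 16b + 4c + d = 226
  216a + 36b + 6c + d = 726
Solving the system yields a = 3, b = 2, c = 2, d = -6.
So P(x) = 3x³ + 2x² + 2x - 6.
Check: P(6) = 726. ✓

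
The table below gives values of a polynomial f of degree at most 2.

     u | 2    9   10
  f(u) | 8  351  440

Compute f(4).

56

Using the Lagrange interpolation formula with nodes 2, 9, 10:
  L_0(u) = (u - 9)(u - 10) / 56
  L_1(u) = (u - 2)(u - 10) / -7
  L_2(u) = (u - 2)(u - 9) / 8
Then f(u) = 8·L_0(u) + 351·L_1(u) + 440·L_2(u).
Expanding and collecting terms gives f(u) = 5u^2 - 6u.
Evaluating at u = 4: f(4) = 56.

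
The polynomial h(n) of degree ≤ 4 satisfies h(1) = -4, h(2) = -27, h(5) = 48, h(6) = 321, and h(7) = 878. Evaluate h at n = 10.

Using the Lagrange interpolation formula with nodes 1, 2, 5, 6, 7:
  L_0(n) = (n - 2)(n - 5)(n - 6)(n - 7) / 120
  L_1(n) = (n - 1)(n - 5)(n - 6)(n - 7) / -60
  L_2(n) = (n - 1)(n - 2)(n - 6)(n - 7) / 24
  L_3(n) = (n - 1)(n - 2)(n - 5)(n - 7) / -20
  L_4(n) = (n - 1)(n - 2)(n - 5)(n - 6) / 60
Then h(n) = -4·L_0(n) - 27·L_1(n) + 48·L_2(n) + 321·L_3(n) + 878·L_4(n).
Expanding and collecting terms gives h(n) = n⁴ - 4n³ - 3n² - n + 3.
Evaluating at n = 10: h(10) = 5693.

5693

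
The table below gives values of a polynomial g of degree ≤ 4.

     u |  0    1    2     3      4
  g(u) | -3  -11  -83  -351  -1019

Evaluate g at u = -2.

Using the Lagrange interpolation formula with nodes 0, 1, 2, 3, 4:
  L_0(u) = (u - 1)(u - 2)(u - 3)(u - 4) / 24
  L_1(u) = u(u - 2)(u - 3)(u - 4) / -6
  L_2(u) = u(u - 1)(u - 3)(u - 4) / 4
  L_3(u) = u(u - 1)(u - 2)(u - 4) / -6
  L_4(u) = u(u - 1)(u - 2)(u - 3) / 24
Then g(u) = -3·L_0(u) - 11·L_1(u) - 83·L_2(u) - 351·L_3(u) - 1019·L_4(u).
Expanding and collecting terms gives g(u) = -3u^4 - 4u^3 + u^2 - 2u - 3.
Evaluating at u = -2: g(-2) = -11.

-11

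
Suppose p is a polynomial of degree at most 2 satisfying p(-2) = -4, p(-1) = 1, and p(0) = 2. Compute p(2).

-8

Using the Lagrange interpolation formula with nodes -2, -1, 0:
  L_0(s) = (s + 1)s / 2
  L_1(s) = (s + 2)s / -1
  L_2(s) = (s + 2)(s + 1) / 2
Then p(s) = -4·L_0(s) + 1·L_1(s) + 2·L_2(s).
Expanding and collecting terms gives p(s) = -2s^2 - s + 2.
Evaluating at s = 2: p(2) = -8.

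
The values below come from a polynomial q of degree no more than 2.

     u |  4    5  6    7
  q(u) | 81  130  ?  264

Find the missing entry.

191

On equispaced nodes a degree-2 polynomial has vanishing third forward difference, so
  - q(4) + 3·q(5) - 3·q(6) + q(7) = 0.
Substituting the known values and solving for q(6):
  -3·q(6) = -573
  q(6) = 191.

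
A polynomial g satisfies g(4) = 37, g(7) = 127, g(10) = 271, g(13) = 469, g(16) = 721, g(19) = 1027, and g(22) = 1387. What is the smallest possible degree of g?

2

Forward differences of the values at u = 4, 7, 10, 13, 16, 19, 22:
  g  : 37  127  271  469  721  1027  1387
  Δ  : 90  144  198  252  306  360
  Δ^2: 54  54  54  54  54
  Δ^3: 0  0  0  0
  Δ^4: 0  0  0
  Δ^5: 0  0
  Δ^6: 0
The second differences are constant (54) and nonzero, while all higher differences vanish, so the minimal degree is 2.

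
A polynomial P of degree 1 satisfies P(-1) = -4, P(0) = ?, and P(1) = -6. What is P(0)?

On equispaced nodes a degree-1 polynomial has vanishing second forward difference, so
  P(-1) - 2·P(0) + P(1) = 0.
Substituting the known values and solving for P(0):
  -2·P(0) = 10
  P(0) = -5.

-5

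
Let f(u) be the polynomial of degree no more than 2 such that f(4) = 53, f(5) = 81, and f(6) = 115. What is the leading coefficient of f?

3

Write f(u) = au^2 + bu + c. Substituting each data point gives a linear system:
  16a + 4b + c = 53
  25a + 5b + c = 81
  36a + 6b + c = 115
Solving the system yields a = 3, b = 1, c = 1.
So f(u) = 3u^2 + u + 1.
The leading coefficient is 3.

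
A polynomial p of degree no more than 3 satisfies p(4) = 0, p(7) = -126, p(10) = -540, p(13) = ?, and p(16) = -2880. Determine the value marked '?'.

-1404

The 4 known points determine the degree-3 polynomial uniquely.
Write p(n) = an^3 + bn^2 + cn + d. Substituting each data point gives a linear system:
  64a + 16b + 4c + d = 0
  343a + 49b + 7c + d = -126
  1000a + 100b + 10c + d = -540
  4096a + 256b + 16c + d = -2880
Solving the system yields a = -1, b = 5, c = -4, d = 0.
So p(n) = -n^3 + 5n^2 - 4n.
Then p(13) = -1404.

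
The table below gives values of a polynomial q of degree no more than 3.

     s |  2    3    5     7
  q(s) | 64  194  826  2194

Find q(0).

-4

Write q(s) = as^3 + bs^2 + cs + d. Substituting each data point gives a linear system:
  8a + 4b + 2c + d = 64
  27a + 9b + 3c + d = 194
  125a + 25b + 5c + d = 826
  343a + 49b + 7c + d = 2194
Solving the system yields a = 6, b = 2, c = 6, d = -4.
So q(s) = 6s^3 + 2s^2 + 6s - 4.
Then q(0) = -4.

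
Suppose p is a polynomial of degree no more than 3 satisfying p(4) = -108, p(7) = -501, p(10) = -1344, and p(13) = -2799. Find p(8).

-724

Using the Lagrange interpolation formula with nodes 4, 7, 10, 13:
  L_0(x) = (x - 7)(x - 10)(x - 13) / -162
  L_1(x) = (x - 4)(x - 10)(x - 13) / 54
  L_2(x) = (x - 4)(x - 7)(x - 13) / -54
  L_3(x) = (x - 4)(x - 7)(x - 10) / 162
Then p(x) = -108·L_0(x) - 501·L_1(x) - 1344·L_2(x) - 2799·L_3(x).
Expanding and collecting terms gives p(x) = -x^3 - 4x^2 + 6x - 4.
Evaluating at x = 8: p(8) = -724.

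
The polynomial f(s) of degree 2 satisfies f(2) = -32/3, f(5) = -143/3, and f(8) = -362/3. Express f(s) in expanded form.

Using the Lagrange interpolation formula with nodes 2, 5, 8:
  L_0(s) = (s - 5)(s - 8) / 18
  L_1(s) = (s - 2)(s - 8) / -9
  L_2(s) = (s - 2)(s - 5) / 18
Then f(s) = -32/3·L_0(s) - 143/3·L_1(s) - 362/3·L_2(s).
Expanding and collecting terms gives f(s) = -2s^2 + (5/3)s - 6.
Check: f(5) = -143/3. ✓

f(s) = -2s^2 + (5/3)s - 6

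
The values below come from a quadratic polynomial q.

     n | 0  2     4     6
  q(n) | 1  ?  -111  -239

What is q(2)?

On equispaced nodes a degree-2 polynomial has vanishing third forward difference, so
  - q(0) + 3·q(2) - 3·q(4) + q(6) = 0.
Substituting the known values and solving for q(2):
  3·q(2) = -93
  q(2) = -31.

-31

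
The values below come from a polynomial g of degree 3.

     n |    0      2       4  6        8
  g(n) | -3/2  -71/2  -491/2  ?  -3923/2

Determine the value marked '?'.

-1647/2

The 4 known points determine the degree-3 polynomial uniquely.
Write g(n) = an^3 + bn^2 + cn + d. Substituting each data point gives a linear system:
  d = -3/2
  8a + 4b + 2c + d = -71/2
  64a + 16b + 4c + d = -491/2
  512a + 64b + 8c + d = -3923/2
Solving the system yields a = -4, b = 2, c = -5, d = -3/2.
So g(n) = -4n^3 + 2n^2 - 5n - 3/2.
Then g(6) = -1647/2.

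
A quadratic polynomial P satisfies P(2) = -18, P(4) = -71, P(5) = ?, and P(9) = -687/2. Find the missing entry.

-219/2

The 3 known points determine the degree-2 polynomial uniquely.
Write P(s) = as^2 + bs + c. Substituting each data point gives a linear system:
  4a + 2b + c = -18
  16a + 4b + c = -71
  81a + 9b + c = -687/2
Solving the system yields a = -4, b = -5/2, c = 3.
So P(s) = -4s² - (5/2)s + 3.
Then P(5) = -219/2.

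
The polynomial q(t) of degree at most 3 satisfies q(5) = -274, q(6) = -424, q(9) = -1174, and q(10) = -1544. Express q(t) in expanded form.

q(t) = -t^3 - 5t^2 - 4t - 4

Using the Lagrange interpolation formula with nodes 5, 6, 9, 10:
  L_0(t) = (t - 6)(t - 9)(t - 10) / -20
  L_1(t) = (t - 5)(t - 9)(t - 10) / 12
  L_2(t) = (t - 5)(t - 6)(t - 10) / -12
  L_3(t) = (t - 5)(t - 6)(t - 9) / 20
Then q(t) = -274·L_0(t) - 424·L_1(t) - 1174·L_2(t) - 1544·L_3(t).
Expanding and collecting terms gives q(t) = -t^3 - 5t^2 - 4t - 4.
Check: q(5) = -274. ✓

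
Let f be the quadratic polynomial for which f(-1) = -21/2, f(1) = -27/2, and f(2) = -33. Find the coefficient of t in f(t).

Write f(t) = at^2 + bt + c. Substituting each data point gives a linear system:
  a - b + c = -21/2
  a + b + c = -27/2
  4a + 2b + c = -33
Solving the system yields a = -6, b = -3/2, c = -6.
So f(t) = -6t² - (3/2)t - 6.
The coefficient of t is -3/2.

-3/2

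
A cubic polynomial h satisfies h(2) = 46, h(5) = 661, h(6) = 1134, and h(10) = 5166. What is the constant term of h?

Write h(t) = at^3 + bt^2 + ct + d. Substituting each data point gives a linear system:
  8a + 4b + 2c + d = 46
  125a + 25b + 5c + d = 661
  216a + 36b + 6c + d = 1134
  1000a + 100b + 10c + d = 5166
Solving the system yields a = 5, b = 2, c = -4, d = 6.
So h(t) = 5t³ + 2t² - 4t + 6.
The constant term is 6.

6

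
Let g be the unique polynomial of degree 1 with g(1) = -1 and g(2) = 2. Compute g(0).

-4

Write g(s) = as + b. Substituting each data point gives a linear system:
  a + b = -1
  2a + b = 2
Solving the system yields a = 3, b = -4.
So g(s) = 3s - 4.
Then g(0) = -4.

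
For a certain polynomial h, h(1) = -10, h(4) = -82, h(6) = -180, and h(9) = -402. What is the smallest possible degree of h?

Divided differences on the nodes 1, 4, 6, 9:
  order 0: -10  -82  -180  -402
  order 1: -24  -49  -74
  order 2: -5  -5
  order 3: 0
The order-2 divided differences are all -5 (nonzero) and every higher order vanishes, so the data lies on a polynomial of degree exactly 2.

2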